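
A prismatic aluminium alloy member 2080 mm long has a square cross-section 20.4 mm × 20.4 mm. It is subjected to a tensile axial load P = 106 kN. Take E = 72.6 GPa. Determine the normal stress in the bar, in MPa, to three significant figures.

A = 416.2 mm².
σ = N/A = 106000/416.2 = 254.7 MPa.

255 MPa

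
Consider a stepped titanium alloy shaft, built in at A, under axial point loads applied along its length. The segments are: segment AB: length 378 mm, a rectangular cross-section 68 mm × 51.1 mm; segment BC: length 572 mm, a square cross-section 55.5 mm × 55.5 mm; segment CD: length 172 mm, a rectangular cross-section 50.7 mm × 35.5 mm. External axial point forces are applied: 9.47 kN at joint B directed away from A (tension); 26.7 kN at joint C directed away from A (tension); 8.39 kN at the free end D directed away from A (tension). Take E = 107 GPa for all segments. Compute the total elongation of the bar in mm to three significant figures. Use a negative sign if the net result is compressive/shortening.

0.114 mm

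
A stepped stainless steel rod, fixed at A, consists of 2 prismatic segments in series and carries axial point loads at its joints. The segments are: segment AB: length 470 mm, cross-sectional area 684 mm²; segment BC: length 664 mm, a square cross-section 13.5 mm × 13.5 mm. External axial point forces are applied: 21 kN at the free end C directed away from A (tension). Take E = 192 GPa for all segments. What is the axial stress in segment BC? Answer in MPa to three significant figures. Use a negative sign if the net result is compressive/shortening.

Internal axial forces (sectioning from the free end, tension +): N_BC = 21 kN, N_AB = 21 kN.
A_BC = 182.2 mm².
σ_BC = N_BC/A_BC = 21000/182.2 = 115.2 MPa.

115 MPa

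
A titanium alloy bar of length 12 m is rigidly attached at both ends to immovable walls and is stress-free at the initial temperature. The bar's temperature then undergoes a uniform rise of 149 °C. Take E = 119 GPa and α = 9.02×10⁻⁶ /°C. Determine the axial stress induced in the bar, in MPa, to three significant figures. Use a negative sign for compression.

-160 MPa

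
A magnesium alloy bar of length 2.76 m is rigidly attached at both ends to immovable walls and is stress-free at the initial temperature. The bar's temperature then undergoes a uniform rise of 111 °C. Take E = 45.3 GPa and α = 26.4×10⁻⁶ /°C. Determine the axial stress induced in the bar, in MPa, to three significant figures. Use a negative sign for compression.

Free thermal expansion αLΔT = 26.4e-6 · 2760 · 111 = 8.088 mm.
The walls impose strain ε = −(8.088)/2760 = -2.9304e-03; σ = Eε = 45300 · -2.9304e-03 = -132.7 MPa.

-133 MPa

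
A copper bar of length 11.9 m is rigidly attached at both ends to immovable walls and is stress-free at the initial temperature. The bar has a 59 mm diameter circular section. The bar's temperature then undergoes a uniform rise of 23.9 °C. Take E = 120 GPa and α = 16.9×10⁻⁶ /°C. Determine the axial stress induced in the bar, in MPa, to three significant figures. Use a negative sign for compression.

Free thermal expansion αLΔT = 16.9e-6 · 11900 · 23.9 = 4.807 mm.
The walls impose strain ε = −(4.807)/11900 = -4.0391e-04; σ = Eε = 120000 · -4.0391e-04 = -48.47 MPa.

-48.5 MPa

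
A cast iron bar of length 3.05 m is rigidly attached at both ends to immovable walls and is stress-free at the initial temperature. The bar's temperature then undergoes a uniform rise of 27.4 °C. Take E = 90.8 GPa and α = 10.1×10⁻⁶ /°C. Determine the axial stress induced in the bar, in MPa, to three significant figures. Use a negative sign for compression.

Free thermal expansion αLΔT = 10.1e-6 · 3050 · 27.4 = 0.8441 mm.
The walls impose strain ε = −(0.8441)/3050 = -2.7674e-04; σ = Eε = 90800 · -2.7674e-04 = -25.13 MPa.

-25.1 MPa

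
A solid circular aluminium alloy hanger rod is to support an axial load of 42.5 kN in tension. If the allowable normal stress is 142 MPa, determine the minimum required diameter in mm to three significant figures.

19.5 mm

Required area A ≥ P/σ_allow = 42500/142 = 299.3 mm².
For a solid circular section, d ≥ √(4A/π) = 19.52 mm.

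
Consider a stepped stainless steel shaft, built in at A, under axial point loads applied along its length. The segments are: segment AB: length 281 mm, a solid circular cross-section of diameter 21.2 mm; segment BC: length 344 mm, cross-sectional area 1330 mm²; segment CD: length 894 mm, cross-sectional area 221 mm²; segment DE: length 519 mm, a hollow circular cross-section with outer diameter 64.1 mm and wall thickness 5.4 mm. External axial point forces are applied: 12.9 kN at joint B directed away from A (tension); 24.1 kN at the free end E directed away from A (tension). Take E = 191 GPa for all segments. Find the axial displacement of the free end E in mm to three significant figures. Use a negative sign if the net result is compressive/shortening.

0.763 mm

Internal axial forces (sectioning from the free end, tension +): N_DE = 24.1 kN, N_CD = 24.1 kN, N_BC = 24.1 kN, N_AB = 37 kN.
A_AB = 353 mm².
A_DE = 995.8 mm².
δ_AB = 37000·281/(353·191000) = 0.1542 mm
δ_BC = 24100·344/(1330·191000) = 0.03264 mm
δ_CD = 24100·894/(221·191000) = 0.5104 mm
δ_DE = 24100·519/(995.8·191000) = 0.06576 mm
δ = Σδ_i = 0.763 mm.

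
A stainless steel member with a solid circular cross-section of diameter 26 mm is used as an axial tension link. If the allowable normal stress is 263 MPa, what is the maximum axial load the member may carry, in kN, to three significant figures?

140 kN

A = 530.9 mm².
P_max = σ_allow · A = 263 · 530.9 = 139600 N = 139.6 kN.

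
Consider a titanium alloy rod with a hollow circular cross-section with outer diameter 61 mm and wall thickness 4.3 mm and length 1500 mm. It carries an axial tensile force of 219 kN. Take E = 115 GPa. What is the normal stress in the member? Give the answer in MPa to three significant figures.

286 MPa

A = 766 mm².
σ = N/A = 219000/766 = 285.9 MPa.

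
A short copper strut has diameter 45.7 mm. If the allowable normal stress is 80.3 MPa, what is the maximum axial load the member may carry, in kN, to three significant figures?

A = 1640 mm².
P_max = σ_allow · A = 80.3 · 1640 = 131700 N = 131.7 kN.

132 kN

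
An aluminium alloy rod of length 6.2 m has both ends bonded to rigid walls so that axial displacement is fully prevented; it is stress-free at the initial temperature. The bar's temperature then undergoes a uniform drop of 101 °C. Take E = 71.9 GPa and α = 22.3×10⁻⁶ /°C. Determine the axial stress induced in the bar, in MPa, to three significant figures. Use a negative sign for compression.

Free thermal expansion αLΔT = 22.3e-6 · 6200 · -101 = -13.96 mm.
The walls impose strain ε = −(-13.96)/6200 = 2.2523e-03; σ = Eε = 71900 · 2.2523e-03 = 161.9 MPa.

162 MPa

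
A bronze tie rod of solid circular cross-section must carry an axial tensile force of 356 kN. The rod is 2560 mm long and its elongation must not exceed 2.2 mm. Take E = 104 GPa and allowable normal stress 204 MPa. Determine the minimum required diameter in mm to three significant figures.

71.2 mm

Required area A ≥ P/σ_allow = 356000/204 = 1745 mm².
For a solid circular section, d ≥ √(4A/π) = 47.14 mm.
Elongation limit: A ≥ PL/(Eδ_allow) = 356000·2560/(104000·2.2) = 3983 mm² ⇒ d ≥ 71.22 mm.
The elongation limit governs.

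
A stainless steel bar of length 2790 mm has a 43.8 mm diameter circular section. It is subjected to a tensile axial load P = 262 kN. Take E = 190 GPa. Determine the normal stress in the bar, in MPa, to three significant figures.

A = 1507 mm².
σ = N/A = 262000/1507 = 173.9 MPa.

174 MPa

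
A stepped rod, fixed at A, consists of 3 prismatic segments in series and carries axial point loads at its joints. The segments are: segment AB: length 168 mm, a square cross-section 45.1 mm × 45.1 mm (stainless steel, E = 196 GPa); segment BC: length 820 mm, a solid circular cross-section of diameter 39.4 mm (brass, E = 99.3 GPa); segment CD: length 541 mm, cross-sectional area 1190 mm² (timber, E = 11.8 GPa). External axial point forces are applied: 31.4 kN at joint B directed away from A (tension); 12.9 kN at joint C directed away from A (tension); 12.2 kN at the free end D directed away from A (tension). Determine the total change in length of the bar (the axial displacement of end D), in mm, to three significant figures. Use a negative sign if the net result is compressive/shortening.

0.664 mm

Internal axial forces (sectioning from the free end, tension +): N_CD = 12.2 kN, N_BC = 25.1 kN, N_AB = 56.5 kN.
A_AB = 2034 mm².
A_BC = 1219 mm².
δ_AB = 56500·168/(2034·196000) = 0.02381 mm
δ_BC = 25100·820/(1219·99300) = 0.17 mm
δ_CD = 12200·541/(1190·11800) = 0.47 mm
δ = Σδ_i = 0.6638 mm.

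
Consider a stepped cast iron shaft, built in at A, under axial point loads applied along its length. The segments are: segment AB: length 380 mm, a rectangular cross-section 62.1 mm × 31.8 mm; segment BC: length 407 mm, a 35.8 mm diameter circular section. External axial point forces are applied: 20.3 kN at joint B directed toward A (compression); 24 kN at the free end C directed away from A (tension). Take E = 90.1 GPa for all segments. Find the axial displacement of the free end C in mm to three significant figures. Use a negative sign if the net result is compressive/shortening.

0.116 mm

Internal axial forces (sectioning from the free end, tension +): N_BC = 24 kN, N_AB = 3.7 kN.
A_AB = 1975 mm².
A_BC = 1007 mm².
δ_AB = 3700·380/(1975·90100) = 0.007902 mm
δ_BC = 24000·407/(1007·90100) = 0.1077 mm
δ = Σδ_i = 0.1156 mm.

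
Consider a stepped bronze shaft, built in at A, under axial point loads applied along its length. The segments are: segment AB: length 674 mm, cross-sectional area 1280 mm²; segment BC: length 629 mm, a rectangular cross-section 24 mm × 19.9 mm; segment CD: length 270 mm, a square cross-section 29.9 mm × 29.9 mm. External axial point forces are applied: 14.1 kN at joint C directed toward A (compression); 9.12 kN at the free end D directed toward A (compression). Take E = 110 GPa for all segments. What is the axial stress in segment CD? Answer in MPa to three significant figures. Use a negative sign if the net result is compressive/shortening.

Internal axial forces (sectioning from the free end, tension +): N_CD = -9.12 kN, N_BC = -23.22 kN, N_AB = -23.22 kN.
A_CD = 894 mm².
σ_CD = N_CD/A_CD = -9120/894 = -10.2 MPa.

-10.2 MPa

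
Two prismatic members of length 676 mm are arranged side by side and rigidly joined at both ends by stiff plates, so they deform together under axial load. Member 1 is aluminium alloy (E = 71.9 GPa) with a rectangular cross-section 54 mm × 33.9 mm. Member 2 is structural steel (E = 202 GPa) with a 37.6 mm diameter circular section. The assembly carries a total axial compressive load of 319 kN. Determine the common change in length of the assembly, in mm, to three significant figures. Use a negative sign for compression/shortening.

-0.606 mm

A_1 = 1831 mm².
A_2 = 1110 mm².
Equal strain + equilibrium ⇒ each member carries load in proportion to AE: A₁E₁ = 131600000 N, A₂E₂ = 224300000 N, ΣAE = 355900000 N.
δ = PL/ΣAE = -319000·676/355900000 = -0.6059 mm.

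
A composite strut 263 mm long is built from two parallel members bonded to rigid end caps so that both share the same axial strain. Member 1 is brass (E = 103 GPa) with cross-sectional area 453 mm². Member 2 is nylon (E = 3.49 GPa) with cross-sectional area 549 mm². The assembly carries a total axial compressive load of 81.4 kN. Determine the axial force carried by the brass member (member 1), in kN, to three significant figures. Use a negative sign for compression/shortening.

Equal strain + equilibrium ⇒ each member carries load in proportion to AE: A₁E₁ = 46660000 N, A₂E₂ = 1916000 N, ΣAE = 48580000 N.
F₁ = P·A₁E₁/ΣAE = -81400·46660000/48580000 = -78190 N.

-78.2 kN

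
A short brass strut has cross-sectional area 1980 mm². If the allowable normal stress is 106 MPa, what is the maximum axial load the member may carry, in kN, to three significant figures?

210 kN

P_max = σ_allow · A = 106 · 1980 = 209900 N = 209.9 kN.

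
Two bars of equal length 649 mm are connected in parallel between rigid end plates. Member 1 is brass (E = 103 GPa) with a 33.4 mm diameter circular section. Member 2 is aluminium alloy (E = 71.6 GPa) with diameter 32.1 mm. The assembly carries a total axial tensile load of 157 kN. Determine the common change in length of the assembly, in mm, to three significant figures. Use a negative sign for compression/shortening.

A_1 = 876.2 mm².
A_2 = 809.3 mm².
Equal strain + equilibrium ⇒ each member carries load in proportion to AE: A₁E₁ = 90240000 N, A₂E₂ = 57940000 N, ΣAE = 148200000 N.
δ = PL/ΣAE = 157000·649/148200000 = 0.6876 mm.

0.688 mm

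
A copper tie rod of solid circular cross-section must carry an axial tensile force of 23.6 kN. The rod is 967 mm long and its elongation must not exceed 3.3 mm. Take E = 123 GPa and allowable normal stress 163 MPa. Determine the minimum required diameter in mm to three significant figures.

13.6 mm

Required area A ≥ P/σ_allow = 23600/163 = 144.8 mm².
For a solid circular section, d ≥ √(4A/π) = 13.58 mm.
Elongation limit: A ≥ PL/(Eδ_allow) = 23600·967/(123000·3.3) = 56.22 mm² ⇒ d ≥ 8.461 mm.
The stress limit governs.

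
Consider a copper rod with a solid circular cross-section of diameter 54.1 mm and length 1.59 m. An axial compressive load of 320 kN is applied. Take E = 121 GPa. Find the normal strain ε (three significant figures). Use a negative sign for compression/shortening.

-0.00115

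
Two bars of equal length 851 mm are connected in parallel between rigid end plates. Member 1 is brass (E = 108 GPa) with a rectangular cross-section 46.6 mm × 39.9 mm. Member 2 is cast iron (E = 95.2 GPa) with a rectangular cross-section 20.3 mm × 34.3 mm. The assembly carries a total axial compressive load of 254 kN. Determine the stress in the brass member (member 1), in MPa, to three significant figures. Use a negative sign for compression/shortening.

-103 MPa

A_1 = 1859 mm².
A_2 = 696.3 mm².
Equal strain + equilibrium ⇒ each member carries load in proportion to AE: A₁E₁ = 200800000 N, A₂E₂ = 66290000 N, ΣAE = 267100000 N.
σ₁ = P·E₁/ΣAE = -254000·108000/267100000 = -102.7 MPa.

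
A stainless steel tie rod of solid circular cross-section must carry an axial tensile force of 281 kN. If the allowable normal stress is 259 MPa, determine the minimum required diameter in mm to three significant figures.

37.2 mm

Required area A ≥ P/σ_allow = 281000/259 = 1085 mm².
For a solid circular section, d ≥ √(4A/π) = 37.17 mm.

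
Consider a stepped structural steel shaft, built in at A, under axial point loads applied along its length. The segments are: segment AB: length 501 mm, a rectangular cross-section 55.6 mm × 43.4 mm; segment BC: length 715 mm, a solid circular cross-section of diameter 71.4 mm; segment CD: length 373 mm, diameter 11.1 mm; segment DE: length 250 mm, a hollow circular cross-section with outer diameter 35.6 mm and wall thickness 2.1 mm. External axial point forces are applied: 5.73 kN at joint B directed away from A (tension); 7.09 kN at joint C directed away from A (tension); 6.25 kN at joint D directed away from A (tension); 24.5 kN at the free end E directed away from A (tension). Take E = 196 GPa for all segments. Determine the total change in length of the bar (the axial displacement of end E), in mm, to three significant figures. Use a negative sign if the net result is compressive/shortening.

0.827 mm

Internal axial forces (sectioning from the free end, tension +): N_DE = 24.5 kN, N_CD = 30.75 kN, N_BC = 37.84 kN, N_AB = 43.57 kN.
A_AB = 2413 mm².
A_BC = 4004 mm².
A_CD = 96.77 mm².
A_DE = 221 mm².
δ_AB = 43570·501/(2413·196000) = 0.04615 mm
δ_BC = 37840·715/(4004·196000) = 0.03448 mm
δ_CD = 30750·373/(96.77·196000) = 0.6047 mm
δ_DE = 24500·250/(221·196000) = 0.1414 mm
δ = Σδ_i = 0.8268 mm.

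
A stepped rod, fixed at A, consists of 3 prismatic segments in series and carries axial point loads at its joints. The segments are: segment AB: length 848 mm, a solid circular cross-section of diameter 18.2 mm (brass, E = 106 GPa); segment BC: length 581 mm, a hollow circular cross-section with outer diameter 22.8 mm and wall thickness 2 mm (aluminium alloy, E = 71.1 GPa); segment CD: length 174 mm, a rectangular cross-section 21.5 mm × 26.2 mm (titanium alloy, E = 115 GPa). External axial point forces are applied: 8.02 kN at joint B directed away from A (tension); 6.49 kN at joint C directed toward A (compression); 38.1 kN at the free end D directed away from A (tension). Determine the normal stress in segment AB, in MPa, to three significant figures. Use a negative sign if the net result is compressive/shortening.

152 MPa

Internal axial forces (sectioning from the free end, tension +): N_CD = 38.1 kN, N_BC = 31.61 kN, N_AB = 39.63 kN.
A_AB = 260.2 mm².
σ_AB = N_AB/A_AB = 39630/260.2 = 152.3 MPa.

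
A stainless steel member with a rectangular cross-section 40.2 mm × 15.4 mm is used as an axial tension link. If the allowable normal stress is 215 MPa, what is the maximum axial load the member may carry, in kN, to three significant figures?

133 kN

A = 619.1 mm².
P_max = σ_allow · A = 215 · 619.1 = 133100 N = 133.1 kN.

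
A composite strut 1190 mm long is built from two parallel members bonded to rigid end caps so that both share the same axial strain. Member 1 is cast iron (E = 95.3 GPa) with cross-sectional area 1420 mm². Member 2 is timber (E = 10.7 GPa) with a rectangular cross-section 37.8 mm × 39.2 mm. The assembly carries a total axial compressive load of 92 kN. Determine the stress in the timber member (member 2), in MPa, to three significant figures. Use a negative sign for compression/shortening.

-6.51 MPa

A_2 = 1482 mm².
Equal strain + equilibrium ⇒ each member carries load in proportion to AE: A₁E₁ = 135300000 N, A₂E₂ = 15850000 N, ΣAE = 151200000 N.
σ₂ = P·E₂/ΣAE = -92000·10700/151200000 = -6.511 MPa.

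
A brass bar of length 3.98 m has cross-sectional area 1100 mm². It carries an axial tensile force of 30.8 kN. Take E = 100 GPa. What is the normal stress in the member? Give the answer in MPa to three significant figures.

28.0 MPa

σ = N/A = 30800/1100 = 28 MPa.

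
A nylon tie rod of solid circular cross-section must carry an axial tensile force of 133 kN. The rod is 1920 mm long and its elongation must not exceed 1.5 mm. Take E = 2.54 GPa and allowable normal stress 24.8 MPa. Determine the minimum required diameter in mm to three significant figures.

292 mm

Required area A ≥ P/σ_allow = 133000/24.8 = 5363 mm².
For a solid circular section, d ≥ √(4A/π) = 82.63 mm.
Elongation limit: A ≥ PL/(Eδ_allow) = 133000·1920/(2540·1.5) = 67020 mm² ⇒ d ≥ 292.1 mm.
The elongation limit governs.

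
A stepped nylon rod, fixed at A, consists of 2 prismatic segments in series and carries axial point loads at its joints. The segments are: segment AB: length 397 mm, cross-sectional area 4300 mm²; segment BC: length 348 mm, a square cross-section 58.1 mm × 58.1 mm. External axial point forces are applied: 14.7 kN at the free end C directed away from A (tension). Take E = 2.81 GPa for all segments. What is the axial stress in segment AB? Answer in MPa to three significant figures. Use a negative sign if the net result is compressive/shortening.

Internal axial forces (sectioning from the free end, tension +): N_BC = 14.7 kN, N_AB = 14.7 kN.
σ_AB = N_AB/A_AB = 14700/4300 = 3.419 MPa.

3.42 MPa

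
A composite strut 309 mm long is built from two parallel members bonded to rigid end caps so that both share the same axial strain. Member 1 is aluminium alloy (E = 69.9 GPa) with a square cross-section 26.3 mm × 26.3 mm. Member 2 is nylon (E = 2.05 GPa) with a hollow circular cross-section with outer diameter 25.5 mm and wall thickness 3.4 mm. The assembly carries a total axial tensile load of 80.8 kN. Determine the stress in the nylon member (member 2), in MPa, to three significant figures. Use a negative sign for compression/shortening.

3.39 MPa

A_1 = 691.7 mm².
A_2 = 236.1 mm².
Equal strain + equilibrium ⇒ each member carries load in proportion to AE: A₁E₁ = 48350000 N, A₂E₂ = 483900 N, ΣAE = 48830000 N.
σ₂ = P·E₂/ΣAE = 80800·2050/48830000 = 3.392 MPa.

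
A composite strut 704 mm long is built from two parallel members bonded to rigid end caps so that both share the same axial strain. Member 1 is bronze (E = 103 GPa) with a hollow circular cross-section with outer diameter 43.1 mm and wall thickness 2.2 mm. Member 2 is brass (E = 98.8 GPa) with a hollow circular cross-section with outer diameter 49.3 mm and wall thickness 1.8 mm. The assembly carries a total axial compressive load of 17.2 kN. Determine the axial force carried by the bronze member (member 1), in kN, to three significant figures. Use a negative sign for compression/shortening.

-9.00 kN

A_1 = 282.7 mm².
A_2 = 268.6 mm².
Equal strain + equilibrium ⇒ each member carries load in proportion to AE: A₁E₁ = 29120000 N, A₂E₂ = 26540000 N, ΣAE = 55650000 N.
F₁ = P·A₁E₁/ΣAE = -17200·29120000/55650000 = -8998 N.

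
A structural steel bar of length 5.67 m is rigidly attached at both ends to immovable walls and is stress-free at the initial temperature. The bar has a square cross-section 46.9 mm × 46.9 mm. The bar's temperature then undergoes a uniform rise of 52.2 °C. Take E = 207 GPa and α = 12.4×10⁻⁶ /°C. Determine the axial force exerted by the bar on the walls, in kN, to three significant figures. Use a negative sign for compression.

-295 kN

Free thermal expansion αLΔT = 12.4e-6 · 5670 · 52.2 = 3.67 mm.
The walls impose strain ε = −(3.67)/5670 = -6.4728e-04; σ = Eε = 207000 · -6.4728e-04 = -134 MPa.
Wall reaction R = σ·A = -134·2200 = -294700 N = -294.7 kN.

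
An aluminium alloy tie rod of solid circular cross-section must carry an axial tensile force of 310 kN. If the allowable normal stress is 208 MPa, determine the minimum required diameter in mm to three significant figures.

43.6 mm

Required area A ≥ P/σ_allow = 310000/208 = 1490 mm².
For a solid circular section, d ≥ √(4A/π) = 43.56 mm.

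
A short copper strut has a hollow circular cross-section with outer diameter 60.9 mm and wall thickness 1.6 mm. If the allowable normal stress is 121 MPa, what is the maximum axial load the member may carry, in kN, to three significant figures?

36.1 kN

A = 298.1 mm².
P_max = σ_allow · A = 121 · 298.1 = 36070 N = 36.07 kN.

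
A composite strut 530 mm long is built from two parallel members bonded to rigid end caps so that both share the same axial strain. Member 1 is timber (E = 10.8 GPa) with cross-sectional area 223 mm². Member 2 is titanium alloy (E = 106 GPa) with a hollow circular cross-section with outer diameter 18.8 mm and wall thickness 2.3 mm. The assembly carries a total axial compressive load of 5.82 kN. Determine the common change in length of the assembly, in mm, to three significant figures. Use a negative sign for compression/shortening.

A_2 = 119.2 mm².
Equal strain + equilibrium ⇒ each member carries load in proportion to AE: A₁E₁ = 2408000 N, A₂E₂ = 12640000 N, ΣAE = 15050000 N.
δ = PL/ΣAE = -5820·530/15050000 = -0.205 mm.

-0.205 mm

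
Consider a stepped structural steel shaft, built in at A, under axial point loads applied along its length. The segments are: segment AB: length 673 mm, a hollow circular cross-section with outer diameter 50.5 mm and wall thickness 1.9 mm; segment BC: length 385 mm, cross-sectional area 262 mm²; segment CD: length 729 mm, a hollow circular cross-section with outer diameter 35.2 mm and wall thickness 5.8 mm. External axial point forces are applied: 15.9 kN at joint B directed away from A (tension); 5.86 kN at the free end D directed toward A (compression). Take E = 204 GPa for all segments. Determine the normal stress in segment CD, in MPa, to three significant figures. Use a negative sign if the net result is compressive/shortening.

Internal axial forces (sectioning from the free end, tension +): N_CD = -5.86 kN, N_BC = -5.86 kN, N_AB = 10.04 kN.
A_CD = 535.7 mm².
σ_CD = N_CD/A_CD = -5860/535.7 = -10.94 MPa.

-10.9 MPa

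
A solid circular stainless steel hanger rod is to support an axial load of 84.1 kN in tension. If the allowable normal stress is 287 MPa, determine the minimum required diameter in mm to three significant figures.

19.3 mm

Required area A ≥ P/σ_allow = 84100/287 = 293 mm².
For a solid circular section, d ≥ √(4A/π) = 19.32 mm.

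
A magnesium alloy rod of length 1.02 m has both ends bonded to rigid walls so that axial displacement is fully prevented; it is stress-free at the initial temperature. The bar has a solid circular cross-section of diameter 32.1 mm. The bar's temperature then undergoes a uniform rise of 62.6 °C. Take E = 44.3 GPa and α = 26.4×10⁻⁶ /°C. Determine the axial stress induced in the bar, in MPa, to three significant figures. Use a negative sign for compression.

Free thermal expansion αLΔT = 26.4e-6 · 1020 · 62.6 = 1.686 mm.
The walls impose strain ε = −(1.686)/1020 = -1.6526e-03; σ = Eε = 44300 · -1.6526e-03 = -73.21 MPa.

-73.2 MPa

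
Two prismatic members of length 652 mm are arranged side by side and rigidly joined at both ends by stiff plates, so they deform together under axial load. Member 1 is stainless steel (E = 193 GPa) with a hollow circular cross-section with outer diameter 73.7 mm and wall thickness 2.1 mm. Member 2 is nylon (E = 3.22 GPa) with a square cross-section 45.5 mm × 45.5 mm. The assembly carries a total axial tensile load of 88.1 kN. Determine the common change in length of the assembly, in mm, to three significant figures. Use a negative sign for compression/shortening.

0.587 mm

A_1 = 472.4 mm².
A_2 = 2070 mm².
Equal strain + equilibrium ⇒ each member carries load in proportion to AE: A₁E₁ = 91170000 N, A₂E₂ = 6666000 N, ΣAE = 97830000 N.
δ = PL/ΣAE = 88100·652/97830000 = 0.5871 mm.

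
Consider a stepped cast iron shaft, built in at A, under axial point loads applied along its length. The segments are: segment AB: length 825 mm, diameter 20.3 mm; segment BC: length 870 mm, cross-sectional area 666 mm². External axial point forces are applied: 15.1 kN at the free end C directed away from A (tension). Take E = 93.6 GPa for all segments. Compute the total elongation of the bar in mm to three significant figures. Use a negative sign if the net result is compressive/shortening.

Internal axial forces (sectioning from the free end, tension +): N_BC = 15.1 kN, N_AB = 15.1 kN.
A_AB = 323.7 mm².
δ_AB = 15100·825/(323.7·93600) = 0.4112 mm
δ_BC = 15100·870/(666·93600) = 0.2107 mm
δ = Σδ_i = 0.622 mm.

0.622 mm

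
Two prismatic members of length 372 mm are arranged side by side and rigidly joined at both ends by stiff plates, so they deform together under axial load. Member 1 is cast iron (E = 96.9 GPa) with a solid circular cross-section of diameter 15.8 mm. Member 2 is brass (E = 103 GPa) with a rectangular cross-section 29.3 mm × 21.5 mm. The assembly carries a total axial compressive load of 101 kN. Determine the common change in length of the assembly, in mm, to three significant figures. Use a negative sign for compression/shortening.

-0.448 mm

A_1 = 196.1 mm².
A_2 = 630 mm².
Equal strain + equilibrium ⇒ each member carries load in proportion to AE: A₁E₁ = 19000000 N, A₂E₂ = 64880000 N, ΣAE = 83880000 N.
δ = PL/ΣAE = -101000·372/83880000 = -0.4479 mm.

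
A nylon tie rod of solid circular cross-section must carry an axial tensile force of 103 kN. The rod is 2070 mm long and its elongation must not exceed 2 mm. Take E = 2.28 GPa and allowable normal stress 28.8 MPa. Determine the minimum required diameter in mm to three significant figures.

Required area A ≥ P/σ_allow = 103000/28.8 = 3576 mm².
For a solid circular section, d ≥ √(4A/π) = 67.48 mm.
Elongation limit: A ≥ PL/(Eδ_allow) = 103000·2070/(2280·2) = 46760 mm² ⇒ d ≥ 244 mm.
The elongation limit governs.

244 mm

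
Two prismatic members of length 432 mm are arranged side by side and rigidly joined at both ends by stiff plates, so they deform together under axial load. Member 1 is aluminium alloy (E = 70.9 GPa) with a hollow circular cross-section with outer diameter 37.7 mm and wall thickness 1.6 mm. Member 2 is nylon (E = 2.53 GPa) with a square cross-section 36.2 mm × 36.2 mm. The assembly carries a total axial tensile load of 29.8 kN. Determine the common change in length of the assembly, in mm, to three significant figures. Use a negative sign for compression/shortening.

0.796 mm

A_1 = 181.5 mm².
A_2 = 1310 mm².
Equal strain + equilibrium ⇒ each member carries load in proportion to AE: A₁E₁ = 12870000 N, A₂E₂ = 3315000 N, ΣAE = 16180000 N.
δ = PL/ΣAE = 29800·432/16180000 = 0.7956 mm.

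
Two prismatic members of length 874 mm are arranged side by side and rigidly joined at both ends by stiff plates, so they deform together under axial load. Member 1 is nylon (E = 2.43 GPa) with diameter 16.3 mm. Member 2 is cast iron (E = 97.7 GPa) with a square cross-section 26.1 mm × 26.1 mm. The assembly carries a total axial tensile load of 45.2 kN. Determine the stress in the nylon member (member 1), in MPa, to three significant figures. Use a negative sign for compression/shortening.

1.64 MPa

A_1 = 208.7 mm².
A_2 = 681.2 mm².
Equal strain + equilibrium ⇒ each member carries load in proportion to AE: A₁E₁ = 507100 N, A₂E₂ = 66550000 N, ΣAE = 67060000 N.
σ₁ = P·E₁/ΣAE = 45200·2430/67060000 = 1.638 MPa.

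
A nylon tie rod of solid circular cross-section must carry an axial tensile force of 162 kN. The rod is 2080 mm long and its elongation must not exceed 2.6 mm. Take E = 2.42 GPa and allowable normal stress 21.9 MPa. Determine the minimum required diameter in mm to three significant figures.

261 mm

Required area A ≥ P/σ_allow = 162000/21.9 = 7397 mm².
For a solid circular section, d ≥ √(4A/π) = 97.05 mm.
Elongation limit: A ≥ PL/(Eδ_allow) = 162000·2080/(2420·2.6) = 53550 mm² ⇒ d ≥ 261.1 mm.
The elongation limit governs.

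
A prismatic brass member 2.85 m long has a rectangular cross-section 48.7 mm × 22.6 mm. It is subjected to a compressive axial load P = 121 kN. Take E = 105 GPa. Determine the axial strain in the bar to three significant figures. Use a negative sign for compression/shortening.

-0.00105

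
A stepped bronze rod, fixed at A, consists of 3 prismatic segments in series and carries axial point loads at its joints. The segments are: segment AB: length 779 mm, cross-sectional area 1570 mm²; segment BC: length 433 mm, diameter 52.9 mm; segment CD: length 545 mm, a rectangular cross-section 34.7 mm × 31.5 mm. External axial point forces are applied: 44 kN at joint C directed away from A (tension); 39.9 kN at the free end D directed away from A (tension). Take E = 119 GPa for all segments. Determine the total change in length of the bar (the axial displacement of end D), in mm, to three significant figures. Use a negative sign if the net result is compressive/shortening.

Internal axial forces (sectioning from the free end, tension +): N_CD = 39.9 kN, N_BC = 83.9 kN, N_AB = 83.9 kN.
A_BC = 2198 mm².
A_CD = 1093 mm².
δ_AB = 83900·779/(1570·119000) = 0.3498 mm
δ_BC = 83900·433/(2198·119000) = 0.1389 mm
δ_CD = 39900·545/(1093·119000) = 0.1672 mm
δ = Σδ_i = 0.6559 mm.

0.656 mm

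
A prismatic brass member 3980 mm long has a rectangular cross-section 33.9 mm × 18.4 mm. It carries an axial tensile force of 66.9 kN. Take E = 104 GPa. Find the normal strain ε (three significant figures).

A = 623.8 mm².
σ = N/A = 107.3 MPa; ε = σ/E = 107.3/104000 = 1.031e-03.

0.00103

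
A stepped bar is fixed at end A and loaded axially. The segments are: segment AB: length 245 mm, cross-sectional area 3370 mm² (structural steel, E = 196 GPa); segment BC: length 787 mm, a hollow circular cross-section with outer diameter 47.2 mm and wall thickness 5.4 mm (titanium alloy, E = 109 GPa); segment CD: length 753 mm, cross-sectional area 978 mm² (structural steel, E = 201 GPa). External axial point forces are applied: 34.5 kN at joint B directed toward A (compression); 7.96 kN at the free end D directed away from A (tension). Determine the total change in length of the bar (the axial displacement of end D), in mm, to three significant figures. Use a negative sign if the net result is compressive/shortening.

0.102 mm

Internal axial forces (sectioning from the free end, tension +): N_CD = 7.96 kN, N_BC = 7.96 kN, N_AB = -26.54 kN.
A_BC = 709.1 mm².
δ_AB = -26540·245/(3370·196000) = -0.009844 mm
δ_BC = 7960·787/(709.1·109000) = 0.08105 mm
δ_CD = 7960·753/(978·201000) = 0.03049 mm
δ = Σδ_i = 0.1017 mm.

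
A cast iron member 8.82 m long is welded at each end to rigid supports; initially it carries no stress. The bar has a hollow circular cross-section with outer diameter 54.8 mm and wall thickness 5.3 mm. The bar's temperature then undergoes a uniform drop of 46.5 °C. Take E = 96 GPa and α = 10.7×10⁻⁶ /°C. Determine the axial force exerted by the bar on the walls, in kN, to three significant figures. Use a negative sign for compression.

39.4 kN

Free thermal expansion αLΔT = 10.7e-6 · 8820 · -46.5 = -4.388 mm.
The walls impose strain ε = −(-4.388)/8820 = 4.9755e-04; σ = Eε = 96000 · 4.9755e-04 = 47.76 MPa.
Wall reaction R = σ·A = 47.76·824.2 = 39370 N = 39.37 kN.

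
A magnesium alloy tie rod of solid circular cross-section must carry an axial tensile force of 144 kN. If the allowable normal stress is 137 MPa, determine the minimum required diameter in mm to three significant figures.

36.6 mm

Required area A ≥ P/σ_allow = 144000/137 = 1051 mm².
For a solid circular section, d ≥ √(4A/π) = 36.58 mm.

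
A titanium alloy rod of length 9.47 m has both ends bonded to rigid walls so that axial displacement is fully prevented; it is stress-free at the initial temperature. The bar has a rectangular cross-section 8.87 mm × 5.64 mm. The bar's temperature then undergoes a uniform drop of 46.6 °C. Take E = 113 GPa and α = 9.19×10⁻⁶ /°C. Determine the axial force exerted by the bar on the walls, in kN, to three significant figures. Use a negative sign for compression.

Free thermal expansion αLΔT = 9.19e-6 · 9470 · -46.6 = -4.056 mm.
The walls impose strain ε = −(-4.056)/9470 = 4.2825e-04; σ = Eε = 113000 · 4.2825e-04 = 48.39 MPa.
Wall reaction R = σ·A = 48.39·50.03 = 2421 N = 2.421 kN.

2.42 kN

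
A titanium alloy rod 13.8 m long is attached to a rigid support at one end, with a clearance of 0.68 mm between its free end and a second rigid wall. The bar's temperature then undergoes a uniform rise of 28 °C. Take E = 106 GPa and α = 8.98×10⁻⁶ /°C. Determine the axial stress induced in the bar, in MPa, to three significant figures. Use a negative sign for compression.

Free thermal expansion αLΔT = 8.98e-6 · 13800 · 28 = 3.47 mm.
The walls engage after the gap closes; constrained expansion = 3.47 − 0.68 = 2.79 mm.
The walls impose strain ε = −(2.79)/13800 = -2.0216e-04; σ = Eε = 106000 · -2.0216e-04 = -21.43 MPa.

-21.4 MPa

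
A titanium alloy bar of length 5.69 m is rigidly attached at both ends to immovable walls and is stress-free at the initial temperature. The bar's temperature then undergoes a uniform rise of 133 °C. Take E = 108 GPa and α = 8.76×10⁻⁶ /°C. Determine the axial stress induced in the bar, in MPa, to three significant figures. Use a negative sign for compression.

Free thermal expansion αLΔT = 8.76e-6 · 5690 · 133 = 6.629 mm.
The walls impose strain ε = −(6.629)/5690 = -1.1651e-03; σ = Eε = 108000 · -1.1651e-03 = -125.8 MPa.

-126 MPa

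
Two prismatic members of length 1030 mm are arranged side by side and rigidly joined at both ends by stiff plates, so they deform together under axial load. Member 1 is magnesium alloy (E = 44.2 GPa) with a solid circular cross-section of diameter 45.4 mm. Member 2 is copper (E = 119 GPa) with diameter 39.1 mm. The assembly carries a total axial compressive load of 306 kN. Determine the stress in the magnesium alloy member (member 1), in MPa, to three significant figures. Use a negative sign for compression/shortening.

-63.1 MPa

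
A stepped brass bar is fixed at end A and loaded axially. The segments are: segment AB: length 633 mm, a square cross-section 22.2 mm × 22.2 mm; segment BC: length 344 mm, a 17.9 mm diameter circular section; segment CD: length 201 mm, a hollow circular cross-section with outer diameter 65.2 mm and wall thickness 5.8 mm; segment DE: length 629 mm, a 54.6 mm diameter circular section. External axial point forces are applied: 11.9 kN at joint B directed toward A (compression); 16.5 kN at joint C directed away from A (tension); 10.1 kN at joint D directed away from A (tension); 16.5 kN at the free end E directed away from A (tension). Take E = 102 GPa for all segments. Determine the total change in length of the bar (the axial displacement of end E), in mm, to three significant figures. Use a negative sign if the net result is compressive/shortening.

Internal axial forces (sectioning from the free end, tension +): N_DE = 16.5 kN, N_CD = 26.6 kN, N_BC = 43.1 kN, N_AB = 31.2 kN.
A_AB = 492.8 mm².
A_BC = 251.6 mm².
A_CD = 1082 mm².
A_DE = 2341 mm².
δ_AB = 31200·633/(492.8·102000) = 0.3929 mm
δ_BC = 43100·344/(251.6·102000) = 0.5776 mm
δ_CD = 26600·201/(1082·102000) = 0.04843 mm
δ_DE = 16500·629/(2341·102000) = 0.04346 mm
δ = Σδ_i = 1.062 mm.

1.06 mm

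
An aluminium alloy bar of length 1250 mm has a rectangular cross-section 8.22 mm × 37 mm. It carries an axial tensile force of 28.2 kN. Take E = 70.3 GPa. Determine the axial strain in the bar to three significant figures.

A = 304.1 mm².
σ = N/A = 92.72 MPa; ε = σ/E = 92.72/70300 = 1.319e-03.

0.00132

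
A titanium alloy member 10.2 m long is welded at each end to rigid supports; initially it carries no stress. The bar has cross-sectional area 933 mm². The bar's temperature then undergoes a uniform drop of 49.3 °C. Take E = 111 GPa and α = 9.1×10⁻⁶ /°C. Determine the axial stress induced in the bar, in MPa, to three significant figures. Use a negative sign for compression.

49.8 MPa

Free thermal expansion αLΔT = 9.1e-6 · 10200 · -49.3 = -4.576 mm.
The walls impose strain ε = −(-4.576)/10200 = 4.4863e-04; σ = Eε = 111000 · 4.4863e-04 = 49.8 MPa.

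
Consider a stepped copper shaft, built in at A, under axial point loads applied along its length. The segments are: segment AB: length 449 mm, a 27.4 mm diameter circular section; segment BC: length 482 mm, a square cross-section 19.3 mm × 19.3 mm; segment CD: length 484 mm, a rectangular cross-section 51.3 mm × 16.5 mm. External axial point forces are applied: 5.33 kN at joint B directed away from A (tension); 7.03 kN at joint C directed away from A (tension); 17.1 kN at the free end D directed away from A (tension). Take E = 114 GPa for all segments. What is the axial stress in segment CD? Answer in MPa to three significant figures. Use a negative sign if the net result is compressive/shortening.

Internal axial forces (sectioning from the free end, tension +): N_CD = 17.1 kN, N_BC = 24.13 kN, N_AB = 29.46 kN.
A_CD = 846.4 mm².
σ_CD = N_CD/A_CD = 17100/846.4 = 20.2 MPa.

20.2 MPa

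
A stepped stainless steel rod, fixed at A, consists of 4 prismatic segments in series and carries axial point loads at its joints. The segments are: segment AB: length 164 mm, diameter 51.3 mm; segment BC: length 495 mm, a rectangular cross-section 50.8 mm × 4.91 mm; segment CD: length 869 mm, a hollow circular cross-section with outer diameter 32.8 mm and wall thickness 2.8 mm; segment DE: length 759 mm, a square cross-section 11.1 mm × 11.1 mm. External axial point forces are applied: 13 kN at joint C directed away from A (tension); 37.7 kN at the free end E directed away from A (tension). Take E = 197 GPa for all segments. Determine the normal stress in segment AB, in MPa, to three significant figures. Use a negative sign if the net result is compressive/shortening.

24.5 MPa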